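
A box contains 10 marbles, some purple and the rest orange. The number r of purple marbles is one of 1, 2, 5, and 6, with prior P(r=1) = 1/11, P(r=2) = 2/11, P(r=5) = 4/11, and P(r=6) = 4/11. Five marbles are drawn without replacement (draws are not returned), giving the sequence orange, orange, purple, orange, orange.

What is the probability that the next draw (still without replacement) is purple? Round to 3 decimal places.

Under each hypothesis, the probability of the observed sequence is: P(data | r = 1) = (9/10)(8/9)(1/8)(7/7)(6/6) = 0.1; P(data | r = 2) = (8/10)(7/9)(2/8)(6/7)(5/6) = 0.11111; P(data | r = 5) = (5/10)(4/9)(5/8)(3/7)(2/6) = 0.019841; P(data | r = 6) = (4/10)(3/9)(6/8)(2/7)(1/6) = 0.0047619.
Multiplying each by its prior: 1/11 · 0.1 = 0.0090909, 2/11 · 0.11111 = 0.020202, 4/11 · 0.019841 = 0.007215, 4/11 · 0.0047619 = 0.0017316; summing to 0.03824.
The posterior is then P(r = 1 | data) = 0.23774, P(r = 2 | data) = 0.5283, P(r = 5 | data) = 0.18868, P(r = 6 | data) = 0.045283.
So P(purple next | data) = Σ P(purple next | H) P(H | data) = (0)(0.23774) + (1/5)(0.5283) + (4/5)(0.18868) + (1)(0.045283) = 0.30189.

0.302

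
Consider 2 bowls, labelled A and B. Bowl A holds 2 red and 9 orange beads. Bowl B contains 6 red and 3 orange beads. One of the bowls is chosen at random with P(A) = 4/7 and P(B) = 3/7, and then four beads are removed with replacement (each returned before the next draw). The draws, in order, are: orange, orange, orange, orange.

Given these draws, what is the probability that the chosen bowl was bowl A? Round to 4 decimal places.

Compute the likelihood of the observed sequence for each case: P(data | bowl A) = (9/11)(9/11)(9/11)(9/11) = 0.44813; P(data | bowl B) = (3/9)(3/9)(3/9)(3/9) = 0.012346.
Weighting by the prior gives 4/7 · 0.44813 = 0.25607, 3/7 · 0.012346 = 0.005291; summing to 0.26136.
So P(bowl A | data) = (0.25607) / (0.26136) = 0.97976.

0.9798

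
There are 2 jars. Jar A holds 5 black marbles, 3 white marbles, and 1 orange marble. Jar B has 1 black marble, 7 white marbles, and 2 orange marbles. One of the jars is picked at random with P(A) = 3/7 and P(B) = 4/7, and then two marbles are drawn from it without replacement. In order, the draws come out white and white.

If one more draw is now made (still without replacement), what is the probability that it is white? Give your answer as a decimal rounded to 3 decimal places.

0.568

Compute the likelihood of the observed sequence for each case: P(data | jar A) = (3/9)(2/8) = 1/12; P(data | jar B) = (7/10)(6/9) = 7/15.
The prior-weighted likelihoods are 3/7 · 1/12 = 1/28, 4/7 · 7/15 = 4/15; with total 127/420.
Normalising, the posterior is P(jar A | data) = 15/127, P(jar B | data) = 112/127.
Averaging over the posterior, P(white next | data) = (1/7)(15/127) + (5/8)(112/127) = 505/889.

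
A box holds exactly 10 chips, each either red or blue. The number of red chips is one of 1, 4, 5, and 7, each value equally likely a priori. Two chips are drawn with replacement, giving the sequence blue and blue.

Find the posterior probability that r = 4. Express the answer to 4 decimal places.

The likelihood of the observed sequence under each hypothesis: P(data | r = 1) = (9/10)(9/10) = 81/100; P(data | r = 4) = (6/10)(6/10) = 9/25; P(data | r = 5) = (5/10)(5/10) = 1/4; P(data | r = 7) = (3/10)(3/10) = 9/100.
The prior-weighted likelihoods are 1/4 · 81/100 = 81/400, 1/4 · 9/25 = 9/100, 1/4 · 1/4 = 1/16, 1/4 · 9/100 = 9/400; with total 151/400.
So P(r = 4 | data) = (9/100) / (151/400) = 36/151.

0.2384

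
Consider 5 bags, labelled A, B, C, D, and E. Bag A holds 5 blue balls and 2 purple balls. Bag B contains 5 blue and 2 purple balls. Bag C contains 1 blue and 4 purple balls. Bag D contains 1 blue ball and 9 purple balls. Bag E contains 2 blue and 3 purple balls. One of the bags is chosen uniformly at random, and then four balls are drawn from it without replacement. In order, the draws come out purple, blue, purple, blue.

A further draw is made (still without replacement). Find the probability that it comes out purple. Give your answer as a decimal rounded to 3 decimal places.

The likelihood of the observed sequence under each hypothesis: P(data | bag A) = (2/7)(5/6)(1/5)(4/4) = 0.047619; P(data | bag B) = (2/7)(5/6)(1/5)(4/4) = 0.047619; P(data | bag C) = (4/5)(1/4)(3/3)(0/2) = 0; P(data | bag D) = (9/10)(1/9)(8/8)(0/7) = 0; P(data | bag E) = (3/5)(2/4)(2/3)(1/2) = 0.1.
Weighting by the prior gives 1/5 · 0.047619 = 0.0095238, 1/5 · 0.047619 = 0.0095238, 1/5 · 0 = 0, 1/5 · 0 = 0, 1/5 · 0.1 = 0.02; these sum to 0.039048.
Normalising, the posterior is P(bag A | data) = 0.2439, P(bag B | data) = 0.2439, P(bag C | data) = 0, P(bag D | data) = 0, P(bag E | data) = 0.5122.
The predictive probability is P(purple next | data) = (0)(0.2439) + (0)(0.2439) + (1)(0.5122) = 0.5122.

0.512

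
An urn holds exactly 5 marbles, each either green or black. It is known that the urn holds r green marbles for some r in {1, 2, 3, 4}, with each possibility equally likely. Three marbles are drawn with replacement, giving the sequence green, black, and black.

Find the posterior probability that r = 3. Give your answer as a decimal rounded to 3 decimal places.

Compute the likelihood of the observed sequence for each case: P(data | r = 1) = (1/5)(4/5)(4/5) = 16/125; P(data | r = 2) = (2/5)(3/5)(3/5) = 18/125; P(data | r = 3) = (3/5)(2/5)(2/5) = 12/125; P(data | r = 4) = (4/5)(1/5)(1/5) = 4/125.
Multiplying each by its prior: 1/4 · 16/125 = 4/125, 1/4 · 18/125 = 9/250, 1/4 · 12/125 = 3/125, 1/4 · 4/125 = 1/125; these sum to 1/10.
So P(r = 3 | data) = (3/125) / (1/10) = 6/25.

0.240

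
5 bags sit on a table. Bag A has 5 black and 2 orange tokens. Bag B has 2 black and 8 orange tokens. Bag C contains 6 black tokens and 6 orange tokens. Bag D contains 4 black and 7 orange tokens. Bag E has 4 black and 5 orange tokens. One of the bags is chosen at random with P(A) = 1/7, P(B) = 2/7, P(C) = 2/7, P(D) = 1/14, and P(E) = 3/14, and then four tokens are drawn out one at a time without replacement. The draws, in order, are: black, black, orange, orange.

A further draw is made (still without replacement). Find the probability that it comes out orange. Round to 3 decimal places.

0.543

Under each hypothesis, the probability of the observed sequence is: P(data | bag A) = (5/7)(4/6)(2/5)(1/4) = 0.047619; P(data | bag B) = (2/10)(1/9)(8/8)(7/7) = 0.022222; P(data | bag C) = (6/12)(5/11)(6/10)(5/9) = 0.075758; P(data | bag D) = (4/11)(3/10)(7/9)(6/8) = 0.063636; P(data | bag E) = (4/9)(3/8)(5/7)(4/6) = 0.079365.
Weighting by the prior gives 1/7 · 0.047619 = 0.0068027, 2/7 · 0.022222 = 0.0063492, 2/7 · 0.075758 = 0.021645, 1/14 · 0.063636 = 0.0045455, 3/14 · 0.079365 = 0.017007; these sum to 0.056349.
Normalising, the posterior is P(bag A | data) = 0.12072, P(bag B | data) = 0.11268, P(bag C | data) = 0.38412, P(bag D | data) = 0.080666, P(bag E | data) = 0.30181.
So P(orange next | data) = Σ P(orange next | H) P(H | data) = (0)(0.12072) + (1)(0.11268) + (1/2)(0.38412) + (5/7)(0.080666) + (3/5)(0.30181) = 0.54344.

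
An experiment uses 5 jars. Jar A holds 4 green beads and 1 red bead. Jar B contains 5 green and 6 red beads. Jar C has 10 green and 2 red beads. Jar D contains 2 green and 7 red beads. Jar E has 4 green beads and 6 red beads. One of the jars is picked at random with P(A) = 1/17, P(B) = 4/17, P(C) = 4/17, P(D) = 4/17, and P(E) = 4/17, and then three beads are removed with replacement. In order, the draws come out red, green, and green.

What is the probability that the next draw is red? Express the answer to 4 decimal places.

0.4423

Compute the likelihood of the observed sequence for each case: P(data | jar A) = (1/5)(4/5)(4/5) = 0.128; P(data | jar B) = (6/11)(5/11)(5/11) = 0.1127; P(data | jar C) = (2/12)(10/12)(10/12) = 0.11574; P(data | jar D) = (7/9)(2/9)(2/9) = 0.038409; P(data | jar E) = (6/10)(4/10)(4/10) = 0.096.
Multiplying each by its prior: 1/17 · 0.128 = 0.0075294, 4/17 · 0.1127 = 0.026517, 4/17 · 0.11574 = 0.027233, 4/17 · 0.038409 = 0.0090374, 4/17 · 0.096 = 0.022588; these sum to 0.092905.
The posterior is then P(jar A | data) = 0.081044, P(jar B | data) = 0.28542, P(jar C | data) = 0.29313, P(jar D | data) = 0.097275, P(jar E | data) = 0.24313.
So P(red next | data) = Σ P(red next | H) P(H | data) = (1/5)(0.081044) + (6/11)(0.28542) + (1/6)(0.29313) + (7/9)(0.097275) + (3/5)(0.24313) = 0.44229.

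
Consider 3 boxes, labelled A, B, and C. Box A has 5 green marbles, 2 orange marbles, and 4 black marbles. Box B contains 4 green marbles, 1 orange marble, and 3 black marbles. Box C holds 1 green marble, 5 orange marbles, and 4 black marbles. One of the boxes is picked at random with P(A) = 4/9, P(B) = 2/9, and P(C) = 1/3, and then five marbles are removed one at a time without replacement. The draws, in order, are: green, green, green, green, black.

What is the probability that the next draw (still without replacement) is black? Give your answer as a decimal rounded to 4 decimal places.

0.5637

The likelihood of the observed sequence under each hypothesis: P(data | box A) = (5/11)(4/10)(3/9)(2/8)(4/7) = 0.008658; P(data | box B) = (4/8)(3/7)(2/6)(1/5)(3/4) = 0.010714; P(data | box C) = (1/10)(0/9) = 0.
The prior-weighted likelihoods are 4/9 · 0.008658 = 0.003848, 2/9 · 0.010714 = 0.002381, 1/3 · 0 = 0; summing to 0.006229.
Normalising, the posterior is P(box A | data) = 0.61776, P(box B | data) = 0.38224, P(box C | data) = 0.
The predictive probability is P(black next | data) = (1/2)(0.61776) + (2/3)(0.38224) = 0.56371.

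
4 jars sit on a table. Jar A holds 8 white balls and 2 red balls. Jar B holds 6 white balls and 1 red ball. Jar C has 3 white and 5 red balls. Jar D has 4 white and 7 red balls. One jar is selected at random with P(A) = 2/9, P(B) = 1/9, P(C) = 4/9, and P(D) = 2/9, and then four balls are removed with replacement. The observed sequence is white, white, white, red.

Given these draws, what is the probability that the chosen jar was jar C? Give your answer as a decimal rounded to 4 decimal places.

Compute the likelihood of the observed sequence for each case: P(data | jar A) = (8/10)(8/10)(8/10)(2/10) = 0.1024; P(data | jar B) = (6/7)(6/7)(6/7)(1/7) = 0.089963; P(data | jar C) = (3/8)(3/8)(3/8)(5/8) = 0.032959; P(data | jar D) = (4/11)(4/11)(4/11)(7/11) = 0.030599.
Multiplying each by its prior: 2/9 · 0.1024 = 0.022756, 1/9 · 0.089963 = 0.0099958, 4/9 · 0.032959 = 0.014648, 2/9 · 0.030599 = 0.0067998; with total 0.0542.
By Bayes' rule, P(jar C | data) = (0.014648) / (0.0542) = 0.27027.

0.2703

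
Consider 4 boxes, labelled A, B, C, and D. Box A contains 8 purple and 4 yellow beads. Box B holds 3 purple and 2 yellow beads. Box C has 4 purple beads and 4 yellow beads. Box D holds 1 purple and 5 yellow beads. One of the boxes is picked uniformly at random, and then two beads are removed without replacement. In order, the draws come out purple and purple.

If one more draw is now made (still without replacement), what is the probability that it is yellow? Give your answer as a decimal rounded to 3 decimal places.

The likelihood of the observed sequence under each hypothesis: P(data | box A) = (8/12)(7/11) = 0.42424; P(data | box B) = (3/5)(2/4) = 0.3; P(data | box C) = (4/8)(3/7) = 0.21429; P(data | box D) = (1/6)(0/5) = 0.
Multiplying each by its prior: 1/4 · 0.42424 = 0.10606, 1/4 · 0.3 = 0.075, 1/4 · 0.21429 = 0.053571, 1/4 · 0 = 0; with total 0.23463.
The posterior is then P(box A | data) = 0.45203, P(box B | data) = 0.31965, P(box C | data) = 0.22832, P(box D | data) = 0.
The predictive probability is P(yellow next | data) = (2/5)(0.45203) + (2/3)(0.31965) + (2/3)(0.22832) = 0.54613.

0.546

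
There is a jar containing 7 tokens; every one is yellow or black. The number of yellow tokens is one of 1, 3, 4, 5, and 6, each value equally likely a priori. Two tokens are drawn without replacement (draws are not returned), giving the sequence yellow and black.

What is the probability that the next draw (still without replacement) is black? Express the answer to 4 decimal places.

The likelihood of the observed sequence under each hypothesis: P(data | r = 1) = (1/7)(6/6) = 1/7; P(data | r = 3) = (3/7)(4/6) = 2/7; P(data | r = 4) = (4/7)(3/6) = 2/7; P(data | r = 5) = (5/7)(2/6) = 5/21; P(data | r = 6) = (6/7)(1/6) = 1/7.
Weighting by the prior gives 1/5 · 1/7 = 1/35, 1/5 · 2/7 = 2/35, 1/5 · 2/7 = 2/35, 1/5 · 5/21 = 1/21, 1/5 · 1/7 = 1/35; summing to 23/105.
Normalising, the posterior is P(r = 1 | data) = 3/23, P(r = 3 | data) = 6/23, P(r = 4 | data) = 6/23, P(r = 5 | data) = 5/23, P(r = 6 | data) = 3/23.
So P(black next | data) = Σ P(black next | H) P(H | data) = (1)(3/23) + (3/5)(6/23) + (2/5)(6/23) + (1/5)(5/23) + (0)(3/23) = 10/23.

0.4348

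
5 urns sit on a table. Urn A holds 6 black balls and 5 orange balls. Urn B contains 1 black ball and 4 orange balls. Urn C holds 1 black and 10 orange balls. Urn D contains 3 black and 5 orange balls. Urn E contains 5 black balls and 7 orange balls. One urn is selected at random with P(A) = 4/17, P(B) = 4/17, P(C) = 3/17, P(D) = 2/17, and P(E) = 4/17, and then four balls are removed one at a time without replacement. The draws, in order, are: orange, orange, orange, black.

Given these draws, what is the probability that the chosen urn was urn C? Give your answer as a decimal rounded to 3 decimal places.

For each hypothesis, P(data | H) works out to: P(data | urn A) = (5/11)(4/10)(3/9)(6/8) = 0.045455; P(data | urn B) = (4/5)(3/4)(2/3)(1/2) = 0.2; P(data | urn C) = (10/11)(9/10)(8/9)(1/8) = 0.090909; P(data | urn D) = (5/8)(4/7)(3/6)(3/5) = 0.10714; P(data | urn E) = (7/12)(6/11)(5/10)(5/9) = 0.088384.
Multiplying each by its prior: 4/17 · 0.045455 = 0.010695, 4/17 · 0.2 = 0.047059, 3/17 · 0.090909 = 0.016043, 2/17 · 0.10714 = 0.012605, 4/17 · 0.088384 = 0.020796; with total 0.1072.
By Bayes' rule, P(urn C | data) = (0.016043) / (0.1072) = 0.14966.

0.150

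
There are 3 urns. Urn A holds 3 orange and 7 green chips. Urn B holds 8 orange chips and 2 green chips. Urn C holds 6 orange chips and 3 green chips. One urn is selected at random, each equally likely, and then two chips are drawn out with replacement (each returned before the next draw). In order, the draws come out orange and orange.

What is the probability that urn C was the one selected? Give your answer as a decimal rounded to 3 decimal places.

For each hypothesis, P(data | H) works out to: P(data | urn A) = (3/10)(3/10) = 0.09; P(data | urn B) = (8/10)(8/10) = 0.64; P(data | urn C) = (6/9)(6/9) = 0.44444.
Multiplying each by its prior: 1/3 · 0.09 = 0.03, 1/3 · 0.64 = 0.21333, 1/3 · 0.44444 = 0.14815; summing to 0.39148.
By Bayes' rule, P(urn C | data) = (0.14815) / (0.39148) = 0.37843.

0.378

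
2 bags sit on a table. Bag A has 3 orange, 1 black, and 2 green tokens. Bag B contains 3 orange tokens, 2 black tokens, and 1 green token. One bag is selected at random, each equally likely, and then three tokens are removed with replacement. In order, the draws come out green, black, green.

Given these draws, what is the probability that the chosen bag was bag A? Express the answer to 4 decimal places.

Under each hypothesis, the probability of the observed sequence is: P(data | bag A) = (2/6)(1/6)(2/6) = 1/54; P(data | bag B) = (1/6)(2/6)(1/6) = 1/108.
Weighting by the prior gives 1/2 · 1/54 = 1/108, 1/2 · 1/108 = 1/216; these sum to 1/72.
Therefore the posterior P(bag A | data) = (1/108) / (1/72) = 2/3.

0.6667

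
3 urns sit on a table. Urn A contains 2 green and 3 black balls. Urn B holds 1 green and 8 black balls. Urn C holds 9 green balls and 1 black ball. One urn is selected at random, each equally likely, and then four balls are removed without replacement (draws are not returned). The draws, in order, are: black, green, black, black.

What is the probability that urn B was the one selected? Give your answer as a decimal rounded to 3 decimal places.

0.526

Under each hypothesis, the probability of the observed sequence is: P(data | urn A) = (3/5)(2/4)(2/3)(1/2) = 1/10; P(data | urn B) = (8/9)(1/8)(7/7)(6/6) = 1/9; P(data | urn C) = (1/10)(9/9)(0/8) = 0.
The prior-weighted likelihoods are 1/3 · 1/10 = 1/30, 1/3 · 1/9 = 1/27, 1/3 · 0 = 0; these sum to 19/270.
By Bayes' rule, P(urn B | data) = (1/27) / (19/270) = 10/19.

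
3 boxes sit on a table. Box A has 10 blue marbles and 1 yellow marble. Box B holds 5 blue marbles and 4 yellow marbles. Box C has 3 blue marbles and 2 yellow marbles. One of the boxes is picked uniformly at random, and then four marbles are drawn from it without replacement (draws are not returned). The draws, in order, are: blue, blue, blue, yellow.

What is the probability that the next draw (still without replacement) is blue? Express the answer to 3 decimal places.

0.454

Under each hypothesis, the probability of the observed sequence is: P(data | box A) = (10/11)(9/10)(8/9)(1/8) = 0.090909; P(data | box B) = (5/9)(4/8)(3/7)(4/6) = 0.079365; P(data | box C) = (3/5)(2/4)(1/3)(2/2) = 0.1.
The prior-weighted likelihoods are 1/3 · 0.090909 = 0.030303, 1/3 · 0.079365 = 0.026455, 1/3 · 0.1 = 0.033333; with total 0.090091.
Normalising, the posterior is P(box A | data) = 0.33636, P(box B | data) = 0.29365, P(box C | data) = 0.36999.
The predictive probability is P(blue next | data) = (1)(0.33636) + (2/5)(0.29365) + (0)(0.36999) = 0.45382.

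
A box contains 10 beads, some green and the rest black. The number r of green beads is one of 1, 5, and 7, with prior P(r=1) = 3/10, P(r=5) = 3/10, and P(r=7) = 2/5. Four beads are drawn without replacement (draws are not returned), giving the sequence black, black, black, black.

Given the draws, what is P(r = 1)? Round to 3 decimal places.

0.962

Compute the likelihood of the observed sequence for each case: P(data | r = 1) = (9/10)(8/9)(7/8)(6/7) = 3/5; P(data | r = 5) = (5/10)(4/9)(3/8)(2/7) = 1/42; P(data | r = 7) = (3/10)(2/9)(1/8)(0/7) = 0.
Weighting by the prior gives 3/10 · 3/5 = 9/50, 3/10 · 1/42 = 1/140, 2/5 · 0 = 0; with total 131/700.
Hence P(r = 1 | data) = (9/50) / (131/700) = 126/131.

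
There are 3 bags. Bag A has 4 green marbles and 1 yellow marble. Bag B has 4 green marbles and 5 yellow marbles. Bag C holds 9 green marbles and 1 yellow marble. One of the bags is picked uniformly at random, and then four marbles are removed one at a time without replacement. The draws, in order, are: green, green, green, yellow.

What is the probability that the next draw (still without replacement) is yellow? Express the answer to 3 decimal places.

For each hypothesis, P(data | H) works out to: P(data | bag A) = (4/5)(3/4)(2/3)(1/2) = 1/5; P(data | bag B) = (4/9)(3/8)(2/7)(5/6) = 5/126; P(data | bag C) = (9/10)(8/9)(7/8)(1/7) = 1/10.
Multiplying each by its prior: 1/3 · 1/5 = 1/15, 1/3 · 5/126 = 5/378, 1/3 · 1/10 = 1/30; summing to 107/945.
Dividing through by the total gives posterior P(bag A | data) = 63/107, P(bag B | data) = 25/214, P(bag C | data) = 63/214.
The predictive probability is P(yellow next | data) = (0)(63/107) + (4/5)(25/214) + (0)(63/214) = 10/107.

0.093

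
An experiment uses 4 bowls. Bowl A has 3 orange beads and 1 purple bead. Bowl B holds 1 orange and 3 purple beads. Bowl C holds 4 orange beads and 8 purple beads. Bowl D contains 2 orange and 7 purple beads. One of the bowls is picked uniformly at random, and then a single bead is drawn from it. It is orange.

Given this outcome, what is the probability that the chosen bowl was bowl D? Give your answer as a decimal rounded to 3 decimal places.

0.143

For each hypothesis, P(data | H) works out to: P(data | bowl A) = (3/4) = 3/4; P(data | bowl B) = (1/4) = 1/4; P(data | bowl C) = (4/12) = 1/3; P(data | bowl D) = (2/9) = 2/9.
Weighting by the prior gives 1/4 · 3/4 = 3/16, 1/4 · 1/4 = 1/16, 1/4 · 1/3 = 1/12, 1/4 · 2/9 = 1/18; summing to 7/18.
Hence P(bowl D | data) = (1/18) / (7/18) = 1/7.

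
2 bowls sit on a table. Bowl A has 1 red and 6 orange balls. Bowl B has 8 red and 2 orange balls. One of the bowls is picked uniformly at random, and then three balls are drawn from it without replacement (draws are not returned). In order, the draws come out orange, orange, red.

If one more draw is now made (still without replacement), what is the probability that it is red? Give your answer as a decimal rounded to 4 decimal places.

Under each hypothesis, the probability of the observed sequence is: P(data | bowl A) = (6/7)(5/6)(1/5) = 1/7; P(data | bowl B) = (2/10)(1/9)(8/8) = 1/45.
The prior-weighted likelihoods are 1/2 · 1/7 = 1/14, 1/2 · 1/45 = 1/90; these sum to 26/315.
Normalising, the posterior is P(bowl A | data) = 45/52, P(bowl B | data) = 7/52.
The predictive probability is P(red next | data) = (0)(45/52) + (1)(7/52) = 7/52.

0.1346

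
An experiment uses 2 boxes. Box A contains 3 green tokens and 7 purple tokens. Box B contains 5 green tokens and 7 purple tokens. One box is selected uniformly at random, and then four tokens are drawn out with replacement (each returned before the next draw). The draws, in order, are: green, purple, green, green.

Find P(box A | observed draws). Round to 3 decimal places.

0.309

For each hypothesis, P(data | H) works out to: P(data | box A) = (3/10)(7/10)(3/10)(3/10) = 0.0189; P(data | box B) = (5/12)(7/12)(5/12)(5/12) = 0.042197.
Multiplying each by its prior: 1/2 · 0.0189 = 0.00945, 1/2 · 0.042197 = 0.021099; summing to 0.030549.
So P(box A | data) = (0.00945) / (0.030549) = 0.30934.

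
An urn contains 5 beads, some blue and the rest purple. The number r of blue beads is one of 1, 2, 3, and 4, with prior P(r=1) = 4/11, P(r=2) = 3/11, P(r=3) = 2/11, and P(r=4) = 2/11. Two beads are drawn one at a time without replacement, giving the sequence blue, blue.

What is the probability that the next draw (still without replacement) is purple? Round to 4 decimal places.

Compute the likelihood of the observed sequence for each case: P(data | r = 1) = (1/5)(0/4) = 0; P(data | r = 2) = (2/5)(1/4) = 1/10; P(data | r = 3) = (3/5)(2/4) = 3/10; P(data | r = 4) = (4/5)(3/4) = 3/5.
Multiplying each by its prior: 4/11 · 0 = 0, 3/11 · 1/10 = 3/110, 2/11 · 3/10 = 3/55, 2/11 · 3/5 = 6/55; with total 21/110.
Normalising, the posterior is P(r = 1 | data) = 0, P(r = 2 | data) = 1/7, P(r = 3 | data) = 2/7, P(r = 4 | data) = 4/7.
So P(purple next | data) = Σ P(purple next | H) P(H | data) = (1)(1/7) + (2/3)(2/7) + (1/3)(4/7) = 11/21.

0.5238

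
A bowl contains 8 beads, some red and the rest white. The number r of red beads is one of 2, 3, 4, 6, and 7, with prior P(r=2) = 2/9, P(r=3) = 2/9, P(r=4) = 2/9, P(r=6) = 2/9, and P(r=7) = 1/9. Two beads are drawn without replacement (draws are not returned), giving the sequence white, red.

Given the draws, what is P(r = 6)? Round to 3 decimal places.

0.205

For each hypothesis, P(data | H) works out to: P(data | r = 2) = (6/8)(2/7) = 3/14; P(data | r = 3) = (5/8)(3/7) = 15/56; P(data | r = 4) = (4/8)(4/7) = 2/7; P(data | r = 6) = (2/8)(6/7) = 3/14; P(data | r = 7) = (1/8)(7/7) = 1/8.
Weighting by the prior gives 2/9 · 3/14 = 1/21, 2/9 · 15/56 = 5/84, 2/9 · 2/7 = 4/63, 2/9 · 3/14 = 1/21, 1/9 · 1/8 = 1/72; these sum to 13/56.
Therefore the posterior P(r = 6 | data) = (1/21) / (13/56) = 8/39.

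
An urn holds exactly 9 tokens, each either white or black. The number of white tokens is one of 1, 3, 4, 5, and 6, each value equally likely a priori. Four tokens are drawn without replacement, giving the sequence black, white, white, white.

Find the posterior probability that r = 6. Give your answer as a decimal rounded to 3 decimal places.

0.476

The likelihood of the observed sequence under each hypothesis: P(data | r = 1) = (8/9)(1/8)(0/7) = 0; P(data | r = 3) = (6/9)(3/8)(2/7)(1/6) = 1/84; P(data | r = 4) = (5/9)(4/8)(3/7)(2/6) = 5/126; P(data | r = 5) = (4/9)(5/8)(4/7)(3/6) = 5/63; P(data | r = 6) = (3/9)(6/8)(5/7)(4/6) = 5/42.
Multiplying each by its prior: 1/5 · 0 = 0, 1/5 · 1/84 = 1/420, 1/5 · 5/126 = 1/126, 1/5 · 5/63 = 1/63, 1/5 · 5/42 = 1/42; with total 1/20.
So P(r = 6 | data) = (1/42) / (1/20) = 10/21.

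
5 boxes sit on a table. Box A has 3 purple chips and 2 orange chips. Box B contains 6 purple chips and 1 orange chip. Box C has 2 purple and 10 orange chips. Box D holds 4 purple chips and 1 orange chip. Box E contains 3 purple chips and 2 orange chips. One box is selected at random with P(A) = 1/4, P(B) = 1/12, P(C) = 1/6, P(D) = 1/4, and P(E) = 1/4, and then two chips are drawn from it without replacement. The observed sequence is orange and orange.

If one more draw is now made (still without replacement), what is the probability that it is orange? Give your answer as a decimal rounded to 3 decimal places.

Under each hypothesis, the probability of the observed sequence is: P(data | box A) = (2/5)(1/4) = 1/10; P(data | box B) = (1/7)(0/6) = 0; P(data | box C) = (10/12)(9/11) = 15/22; P(data | box D) = (1/5)(0/4) = 0; P(data | box E) = (2/5)(1/4) = 1/10.
Multiplying each by its prior: 1/4 · 1/10 = 1/40, 1/12 · 0 = 0, 1/6 · 15/22 = 5/44, 1/4 · 0 = 0, 1/4 · 1/10 = 1/40; summing to 9/55.
Dividing through by the total gives posterior P(box A | data) = 11/72, P(box B | data) = 0, P(box C | data) = 25/36, P(box D | data) = 0, P(box E | data) = 11/72.
Averaging over the posterior, P(orange next | data) = (0)(11/72) + (4/5)(25/36) + (0)(11/72) = 5/9.

0.556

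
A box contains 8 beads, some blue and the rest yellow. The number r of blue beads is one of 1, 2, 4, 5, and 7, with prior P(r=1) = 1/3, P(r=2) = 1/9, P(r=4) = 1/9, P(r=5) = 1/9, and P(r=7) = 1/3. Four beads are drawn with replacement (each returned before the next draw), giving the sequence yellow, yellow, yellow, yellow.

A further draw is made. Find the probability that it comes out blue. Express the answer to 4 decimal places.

0.1590

Compute the likelihood of the observed sequence for each case: P(data | r = 1) = (7/8)(7/8)(7/8)(7/8) = 0.58618; P(data | r = 2) = (6/8)(6/8)(6/8)(6/8) = 0.31641; P(data | r = 4) = (4/8)(4/8)(4/8)(4/8) = 0.0625; P(data | r = 5) = (3/8)(3/8)(3/8)(3/8) = 0.019775; P(data | r = 7) = (1/8)(1/8)(1/8)(1/8) = 0.00024414.
Multiplying each by its prior: 1/3 · 0.58618 = 0.19539, 1/9 · 0.31641 = 0.035156, 1/9 · 0.0625 = 0.0069444, 1/9 · 0.019775 = 0.0021973, 1/3 · 0.00024414 = 8.138e-05; these sum to 0.23977.
Normalising, the posterior is P(r = 1 | data) = 0.81491, P(r = 2 | data) = 0.14662, P(r = 4 | data) = 0.028963, P(r = 5 | data) = 0.0091639, P(r = 7 | data) = 0.0003394.
The predictive probability is P(blue next | data) = (1/8)(0.81491) + (1/4)(0.14662) + (1/2)(0.028963) + (5/8)(0.0091639) + (7/8)(0.0003394) = 0.15903.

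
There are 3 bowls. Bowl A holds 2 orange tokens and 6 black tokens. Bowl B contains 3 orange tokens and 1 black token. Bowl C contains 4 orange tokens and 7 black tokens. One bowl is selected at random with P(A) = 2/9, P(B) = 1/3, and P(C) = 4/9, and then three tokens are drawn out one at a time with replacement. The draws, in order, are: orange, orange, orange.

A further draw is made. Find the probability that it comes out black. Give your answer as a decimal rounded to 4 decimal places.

0.3104

Compute the likelihood of the observed sequence for each case: P(data | bowl A) = (2/8)(2/8)(2/8) = 0.015625; P(data | bowl B) = (3/4)(3/4)(3/4) = 0.42188; P(data | bowl C) = (4/11)(4/11)(4/11) = 0.048084.
Multiplying each by its prior: 2/9 · 0.015625 = 0.0034722, 1/3 · 0.42188 = 0.14062, 4/9 · 0.048084 = 0.021371; summing to 0.16547.
Normalising, the posterior is P(bowl A | data) = 0.020984, P(bowl B | data) = 0.84986, P(bowl C | data) = 0.12915.
So P(black next | data) = Σ P(black next | H) P(H | data) = (3/4)(0.020984) + (1/4)(0.84986) + (7/11)(0.12915) = 0.31039.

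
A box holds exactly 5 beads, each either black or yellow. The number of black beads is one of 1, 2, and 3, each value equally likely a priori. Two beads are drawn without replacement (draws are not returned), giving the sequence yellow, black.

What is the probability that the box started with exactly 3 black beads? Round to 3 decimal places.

0.375

Under each hypothesis, the probability of the observed sequence is: P(data | r = 1) = (4/5)(1/4) = 1/5; P(data | r = 2) = (3/5)(2/4) = 3/10; P(data | r = 3) = (2/5)(3/4) = 3/10.
Multiplying each by its prior: 1/3 · 1/5 = 1/15, 1/3 · 3/10 = 1/10, 1/3 · 3/10 = 1/10; summing to 4/15.
So P(r = 3 | data) = (1/10) / (4/15) = 3/8.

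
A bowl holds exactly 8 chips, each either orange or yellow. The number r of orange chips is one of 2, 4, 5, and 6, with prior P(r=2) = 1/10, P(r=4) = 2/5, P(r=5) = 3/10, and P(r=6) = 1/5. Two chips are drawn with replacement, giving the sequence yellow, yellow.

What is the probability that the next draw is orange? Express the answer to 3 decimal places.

0.473

For each hypothesis, P(data | H) works out to: P(data | r = 2) = (6/8)(6/8) = 9/16; P(data | r = 4) = (4/8)(4/8) = 1/4; P(data | r = 5) = (3/8)(3/8) = 9/64; P(data | r = 6) = (2/8)(2/8) = 1/16.
The prior-weighted likelihoods are 1/10 · 9/16 = 9/160, 2/5 · 1/4 = 1/10, 3/10 · 9/64 = 27/640, 1/5 · 1/16 = 1/80; summing to 27/128.
Normalising, the posterior is P(r = 2 | data) = 0.26667, P(r = 4 | data) = 0.47407, P(r = 5 | data) = 0.2, P(r = 6 | data) = 0.059259.
So P(orange next | data) = Σ P(orange next | H) P(H | data) = (1/4)(0.26667) + (1/2)(0.47407) + (5/8)(0.2) + (3/4)(0.059259) = 0.47315.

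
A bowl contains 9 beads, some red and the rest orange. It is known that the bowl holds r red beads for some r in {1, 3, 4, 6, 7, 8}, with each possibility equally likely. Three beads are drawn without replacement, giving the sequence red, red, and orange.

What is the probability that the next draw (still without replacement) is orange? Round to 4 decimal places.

For each hypothesis, P(data | H) works out to: P(data | r = 1) = (1/9)(0/8) = 0; P(data | r = 3) = (3/9)(2/8)(6/7) = 0.071429; P(data | r = 4) = (4/9)(3/8)(5/7) = 0.11905; P(data | r = 6) = (6/9)(5/8)(3/7) = 0.17857; P(data | r = 7) = (7/9)(6/8)(2/7) = 0.16667; P(data | r = 8) = (8/9)(7/8)(1/7) = 0.11111.
Weighting by the prior gives 1/6 · 0 = 0, 1/6 · 0.071429 = 0.011905, 1/6 · 0.11905 = 0.019841, 1/6 · 0.17857 = 0.029762, 1/6 · 0.16667 = 0.027778, 1/6 · 0.11111 = 0.018519; these sum to 0.1078.
The posterior is then P(r = 1 | data) = 0, P(r = 3 | data) = 0.11043, P(r = 4 | data) = 0.18405, P(r = 6 | data) = 0.27607, P(r = 7 | data) = 0.25767, P(r = 8 | data) = 0.17178.
So P(orange next | data) = Σ P(orange next | H) P(H | data) = (5/6)(0.11043) + (2/3)(0.18405) + (1/3)(0.27607) + (1/6)(0.25767) + (0)(0.17178) = 0.34969.

0.3497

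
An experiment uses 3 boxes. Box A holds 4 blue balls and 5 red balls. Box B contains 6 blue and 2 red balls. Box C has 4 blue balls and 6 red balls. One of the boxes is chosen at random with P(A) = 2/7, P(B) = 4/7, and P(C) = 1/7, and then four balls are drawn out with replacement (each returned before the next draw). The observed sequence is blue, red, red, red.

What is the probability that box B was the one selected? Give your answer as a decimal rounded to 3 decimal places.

0.164

For each hypothesis, P(data | H) works out to: P(data | box A) = (4/9)(5/9)(5/9)(5/9) = 0.076208; P(data | box B) = (6/8)(2/8)(2/8)(2/8) = 0.011719; P(data | box C) = (4/10)(6/10)(6/10)(6/10) = 0.0864.
Multiplying each by its prior: 2/7 · 0.076208 = 0.021774, 4/7 · 0.011719 = 0.0066964, 1/7 · 0.0864 = 0.012343; these sum to 0.040813.
So P(box B | data) = (0.0066964) / (0.040813) = 0.16408.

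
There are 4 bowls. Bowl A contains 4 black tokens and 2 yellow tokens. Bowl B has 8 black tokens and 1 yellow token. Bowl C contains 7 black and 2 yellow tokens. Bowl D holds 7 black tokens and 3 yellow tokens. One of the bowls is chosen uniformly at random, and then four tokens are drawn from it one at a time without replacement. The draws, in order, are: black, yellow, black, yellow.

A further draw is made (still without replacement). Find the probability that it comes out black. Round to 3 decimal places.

0.942

The likelihood of the observed sequence under each hypothesis: P(data | bowl A) = (4/6)(2/5)(3/4)(1/3) = 1/15; P(data | bowl B) = (8/9)(1/8)(7/7)(0/6) = 0; P(data | bowl C) = (7/9)(2/8)(6/7)(1/6) = 1/36; P(data | bowl D) = (7/10)(3/9)(6/8)(2/7) = 1/20.
Multiplying each by its prior: 1/4 · 1/15 = 1/60, 1/4 · 0 = 0, 1/4 · 1/36 = 1/144, 1/4 · 1/20 = 1/80; these sum to 13/360.
Dividing through by the total gives posterior P(bowl A | data) = 6/13, P(bowl B | data) = 0, P(bowl C | data) = 5/26, P(bowl D | data) = 9/26.
The predictive probability is P(black next | data) = (1)(6/13) + (1)(5/26) + (5/6)(9/26) = 49/52.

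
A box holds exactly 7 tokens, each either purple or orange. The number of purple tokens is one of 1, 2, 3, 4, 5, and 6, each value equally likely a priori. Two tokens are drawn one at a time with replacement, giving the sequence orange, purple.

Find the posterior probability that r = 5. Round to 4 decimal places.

The likelihood of the observed sequence under each hypothesis: P(data | r = 1) = (6/7)(1/7) = 6/49; P(data | r = 2) = (5/7)(2/7) = 10/49; P(data | r = 3) = (4/7)(3/7) = 12/49; P(data | r = 4) = (3/7)(4/7) = 12/49; P(data | r = 5) = (2/7)(5/7) = 10/49; P(data | r = 6) = (1/7)(6/7) = 6/49.
Multiplying each by its prior: 1/6 · 6/49 = 1/49, 1/6 · 10/49 = 5/147, 1/6 · 12/49 = 2/49, 1/6 · 12/49 = 2/49, 1/6 · 10/49 = 5/147, 1/6 · 6/49 = 1/49; these sum to 4/21.
So P(r = 5 | data) = (5/147) / (4/21) = 5/28.

0.1786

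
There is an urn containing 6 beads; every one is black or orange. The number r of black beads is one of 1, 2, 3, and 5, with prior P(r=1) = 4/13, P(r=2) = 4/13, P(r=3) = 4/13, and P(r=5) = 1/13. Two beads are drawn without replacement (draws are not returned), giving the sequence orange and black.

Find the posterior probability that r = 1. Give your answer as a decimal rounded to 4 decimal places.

0.2151

Compute the likelihood of the observed sequence for each case: P(data | r = 1) = (5/6)(1/5) = 1/6; P(data | r = 2) = (4/6)(2/5) = 4/15; P(data | r = 3) = (3/6)(3/5) = 3/10; P(data | r = 5) = (1/6)(5/5) = 1/6.
The prior-weighted likelihoods are 4/13 · 1/6 = 2/39, 4/13 · 4/15 = 16/195, 4/13 · 3/10 = 6/65, 1/13 · 1/6 = 1/78; these sum to 31/130.
Therefore the posterior P(r = 1 | data) = (2/39) / (31/130) = 20/93.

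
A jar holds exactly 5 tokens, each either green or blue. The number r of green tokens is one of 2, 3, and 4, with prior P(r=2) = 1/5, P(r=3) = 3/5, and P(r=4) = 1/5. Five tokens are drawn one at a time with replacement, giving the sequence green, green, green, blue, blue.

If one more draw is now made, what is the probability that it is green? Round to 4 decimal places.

0.5965

The likelihood of the observed sequence under each hypothesis: P(data | r = 2) = (2/5)(2/5)(2/5)(3/5)(3/5) = 0.02304; P(data | r = 3) = (3/5)(3/5)(3/5)(2/5)(2/5) = 0.03456; P(data | r = 4) = (4/5)(4/5)(4/5)(1/5)(1/5) = 0.02048.
Multiplying each by its prior: 1/5 · 0.02304 = 0.004608, 3/5 · 0.03456 = 0.020736, 1/5 · 0.02048 = 0.004096; summing to 0.02944.
Normalising, the posterior is P(r = 2 | data) = 0.15652, P(r = 3 | data) = 0.70435, P(r = 4 | data) = 0.13913.
Averaging over the posterior, P(green next | data) = (2/5)(0.15652) + (3/5)(0.70435) + (4/5)(0.13913) = 0.59652.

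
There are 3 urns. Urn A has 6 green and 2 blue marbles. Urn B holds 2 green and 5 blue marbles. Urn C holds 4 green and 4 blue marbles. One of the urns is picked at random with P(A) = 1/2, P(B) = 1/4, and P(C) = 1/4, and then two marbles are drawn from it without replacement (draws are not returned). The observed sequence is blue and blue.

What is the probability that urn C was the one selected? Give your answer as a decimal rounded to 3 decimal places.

For each hypothesis, P(data | H) works out to: P(data | urn A) = (2/8)(1/7) = 1/28; P(data | urn B) = (5/7)(4/6) = 10/21; P(data | urn C) = (4/8)(3/7) = 3/14.
The prior-weighted likelihoods are 1/2 · 1/28 = 1/56, 1/4 · 10/21 = 5/42, 1/4 · 3/14 = 3/56; these sum to 4/21.
By Bayes' rule, P(urn C | data) = (3/56) / (4/21) = 9/32.

0.281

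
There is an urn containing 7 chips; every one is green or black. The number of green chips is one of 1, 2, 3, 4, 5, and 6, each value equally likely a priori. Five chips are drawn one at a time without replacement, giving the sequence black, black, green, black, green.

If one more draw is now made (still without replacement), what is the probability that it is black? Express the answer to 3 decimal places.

0.571

For each hypothesis, P(data | H) works out to: P(data | r = 1) = (6/7)(5/6)(1/5)(4/4)(0/3) = 0; P(data | r = 2) = (5/7)(4/6)(2/5)(3/4)(1/3) = 1/21; P(data | r = 3) = (4/7)(3/6)(3/5)(2/4)(2/3) = 2/35; P(data | r = 4) = (3/7)(2/6)(4/5)(1/4)(3/3) = 1/35; P(data | r = 5) = (2/7)(1/6)(5/5)(0/4) = 0; P(data | r = 6) = (1/7)(0/6) = 0.
Weighting by the prior gives 1/6 · 0 = 0, 1/6 · 1/21 = 1/126, 1/6 · 2/35 = 1/105, 1/6 · 1/35 = 1/210, 1/6 · 0 = 0, 1/6 · 0 = 0; with total 1/45.
Normalising, the posterior is P(r = 1 | data) = 0, P(r = 2 | data) = 5/14, P(r = 3 | data) = 3/7, P(r = 4 | data) = 3/14, P(r = 5 | data) = 0, P(r = 6 | data) = 0.
The predictive probability is P(black next | data) = (1)(5/14) + (1/2)(3/7) + (0)(3/14) = 4/7.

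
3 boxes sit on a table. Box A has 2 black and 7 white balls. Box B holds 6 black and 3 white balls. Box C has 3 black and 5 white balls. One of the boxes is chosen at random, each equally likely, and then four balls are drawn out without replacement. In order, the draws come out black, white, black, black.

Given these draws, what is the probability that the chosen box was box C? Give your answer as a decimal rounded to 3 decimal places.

For each hypothesis, P(data | H) works out to: P(data | box A) = (2/9)(7/8)(1/7)(0/6) = 0; P(data | box B) = (6/9)(3/8)(5/7)(4/6) = 5/42; P(data | box C) = (3/8)(5/7)(2/6)(1/5) = 1/56.
Multiplying each by its prior: 1/3 · 0 = 0, 1/3 · 5/42 = 5/126, 1/3 · 1/56 = 1/168; summing to 23/504.
Hence P(box C | data) = (1/168) / (23/504) = 3/23.

0.130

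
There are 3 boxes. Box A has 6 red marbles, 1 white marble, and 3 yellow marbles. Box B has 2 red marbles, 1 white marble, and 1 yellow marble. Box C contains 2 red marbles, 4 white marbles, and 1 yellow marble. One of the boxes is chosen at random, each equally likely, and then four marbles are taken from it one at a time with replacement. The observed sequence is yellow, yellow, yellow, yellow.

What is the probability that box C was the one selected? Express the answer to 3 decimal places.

The likelihood of the observed sequence under each hypothesis: P(data | box A) = (3/10)(3/10)(3/10)(3/10) = 0.0081; P(data | box B) = (1/4)(1/4)(1/4)(1/4) = 0.0039062; P(data | box C) = (1/7)(1/7)(1/7)(1/7) = 0.00041649.
Multiplying each by its prior: 1/3 · 0.0081 = 0.0027, 1/3 · 0.0039062 = 0.0013021, 1/3 · 0.00041649 = 0.00013883; these sum to 0.0041409.
By Bayes' rule, P(box C | data) = (0.00013883) / (0.0041409) = 0.033527.

0.034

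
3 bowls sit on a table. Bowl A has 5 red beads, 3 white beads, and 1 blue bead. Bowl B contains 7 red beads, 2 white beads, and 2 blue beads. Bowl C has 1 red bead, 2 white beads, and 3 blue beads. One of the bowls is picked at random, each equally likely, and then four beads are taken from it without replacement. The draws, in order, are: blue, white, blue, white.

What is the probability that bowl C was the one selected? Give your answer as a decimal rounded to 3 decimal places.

For each hypothesis, P(data | H) works out to: P(data | bowl A) = (1/9)(3/8)(0/7) = 0; P(data | bowl B) = (2/11)(2/10)(1/9)(1/8) = 0.00050505; P(data | bowl C) = (3/6)(2/5)(2/4)(1/3) = 0.033333.
The prior-weighted likelihoods are 1/3 · 0 = 0, 1/3 · 0.00050505 = 0.00016835, 1/3 · 0.033333 = 0.011111; summing to 0.011279.
By Bayes' rule, P(bowl C | data) = (0.011111) / (0.011279) = 0.98507.

0.985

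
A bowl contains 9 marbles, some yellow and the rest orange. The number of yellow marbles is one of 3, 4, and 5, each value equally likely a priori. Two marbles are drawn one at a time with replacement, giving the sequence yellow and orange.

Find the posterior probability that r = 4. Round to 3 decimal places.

For each hypothesis, P(data | H) works out to: P(data | r = 3) = (3/9)(6/9) = 2/9; P(data | r = 4) = (4/9)(5/9) = 20/81; P(data | r = 5) = (5/9)(4/9) = 20/81.
The prior-weighted likelihoods are 1/3 · 2/9 = 2/27, 1/3 · 20/81 = 20/243, 1/3 · 20/81 = 20/243; these sum to 58/243.
So P(r = 4 | data) = (20/243) / (58/243) = 10/29.

0.345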